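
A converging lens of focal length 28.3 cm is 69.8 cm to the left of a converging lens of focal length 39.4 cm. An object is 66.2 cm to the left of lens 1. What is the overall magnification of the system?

Lens 1: 1/d_i1 = 1/(28.3) − 1/(66.2) = 0.02023, so d_i1 = 49.43 cm; m₁ = −d_i1/d_o1 = -0.7467.
d_o2 = 69.8 − (49.43) = 20.37 cm.
Lens 2: 1/d_i2 = 1/(39.4) − 1/(20.37) = -0.02371, so d_i2 = -42.17 cm; m₂ = −d_i2/d_o2 = +2.070.
m = m₁·m₂ = (-0.7467)(+2.070) = -1.55.

m = -1.55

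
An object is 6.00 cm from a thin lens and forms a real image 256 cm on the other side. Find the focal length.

Real image ⇒ d_i = +256 cm.
1/f = 1/d_o + 1/d_i = 1/(6.00) + 1/(256) = 0.1706, so f = 5.86 cm.
Since f is positive, the thin lens is converging.

f = 5.86 cm (converging)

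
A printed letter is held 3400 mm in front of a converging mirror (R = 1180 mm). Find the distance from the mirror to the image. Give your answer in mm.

714 mm

f = R/2 = 1180/2 = 590.0 mm.
Mirror equation: 1/d_i = 1/f − 1/d_o = 1/(590.0) − 1/(3400) = 0.001695 − 0.0002941 = 0.001401, so d_i = 714 mm.
The image is real, inverted and reduced, in front of the mirror.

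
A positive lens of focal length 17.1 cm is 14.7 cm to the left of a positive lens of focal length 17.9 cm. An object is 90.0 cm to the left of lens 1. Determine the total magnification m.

m = -0.173

Lens 1: 1/d_i1 = 1/(17.1) − 1/(90.0) = 0.04737, so d_i1 = 21.11 cm; m₁ = −d_i1/d_o1 = -0.2346.
d_o2 = 14.7 − (21.11) = -6.410 cm (virtual object).
Lens 2: 1/d_i2 = 1/(17.9) − 1/(-6.410) = 0.2119, so d_i2 = 4.720 cm; m₂ = −d_i2/d_o2 = +0.7363.
m = m₁·m₂ = (-0.2346)(+0.7363) = -0.173.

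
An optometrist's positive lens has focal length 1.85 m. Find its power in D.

P = +0.541 D

P = 1/f = 1/(1.85 m) = +0.541 D.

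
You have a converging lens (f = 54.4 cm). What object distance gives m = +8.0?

47.6 cm

m = −d_i/d_o ⇒ d_i = −m·d_o.
1/f = 1/d_o + 1/d_i = 1/d_o − 1/(m·d_o) = (1 − 1/m)/d_o, so d_o = f(1 − 1/m) = (54.40)(1 − 1/(+8.0)) = 47.6 cm.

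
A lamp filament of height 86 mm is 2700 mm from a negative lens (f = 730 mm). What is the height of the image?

For a negative lens, f = -730 mm.
1/d_i = 1/f − 1/d_o = 1/(-730.0) − 1/(2700) = -0.001740, so d_i = -574.6 mm.
m = −d_i/d_o = +0.2128.
|h_i| = |m|·h_o = 0.2128 × 86 = 18.3 mm. The image is virtual, upright and reduced, on the same side as the object.

18.3 mm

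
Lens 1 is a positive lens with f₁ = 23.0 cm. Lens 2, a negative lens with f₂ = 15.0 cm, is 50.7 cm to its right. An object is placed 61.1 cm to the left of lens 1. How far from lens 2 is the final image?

Lens 1: 1/d_i1 = 1/f₁ − 1/d_o1 = 1/(23.0) − 1/(61.1) = 0.02711, so d_i1 = 36.88 cm.
The intermediate image is 36.88 cm to the right of lens 1, which is 50.7 − (36.88) = 13.82 cm to the left of lens 2, so d_o2 = +13.82 cm.
Lens 2 is diverging, so f₂ = −15.0 cm.
Lens 2: 1/d_i2 = 1/f₂ − 1/d_o2 = 1/(-15.0) − 1/(13.82) = -0.1390, so d_i2 = -7.19 cm.
The final image is virtual, 7.19 cm to the left of lens 2 (overall magnification ≈ -0.31).

7.19 cm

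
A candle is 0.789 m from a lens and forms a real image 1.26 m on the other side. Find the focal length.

Real image ⇒ d_i = +1.26 m.
1/f = 1/d_o + 1/d_i = 1/(0.789) + 1/(1.26) = 2.061, so f = 0.485 m.
Since f is positive, the lens is converging.

f = 0.485 m (converging)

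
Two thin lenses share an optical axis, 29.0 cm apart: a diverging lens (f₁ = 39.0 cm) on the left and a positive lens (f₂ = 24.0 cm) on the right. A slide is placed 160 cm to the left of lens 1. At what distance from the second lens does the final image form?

39.8 cm

Lens 1 is diverging, so f₁ = −39.0 cm.
Lens 1: 1/d_i1 = 1/f₁ − 1/d_o1 = 1/(-39.0) − 1/(160) = -0.03189, so d_i1 = -31.36 cm.
The intermediate image is 31.36 cm to the left of lens 1 (virtual), which is 29.0 − (-31.36) = 60.36 cm to the left of lens 2, so d_o2 = +60.36 cm.
Lens 2: 1/d_i2 = 1/f₂ − 1/d_o2 = 1/(24.0) − 1/(60.36) = 0.02510, so d_i2 = 39.8 cm.
The final image is real, 39.8 cm to the right of lens 2 (overall magnification ≈ -0.13).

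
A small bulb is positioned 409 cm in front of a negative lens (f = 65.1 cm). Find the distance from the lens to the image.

For a negative lens, f = -65.1 cm.
Lens equation: 1/q = 1/f − 1/p = 1/(-65.10) − 1/(409) = -0.01536 − 0.002445 = -0.01781, so q = -56.2 cm.
The image is virtual, upright and reduced, on the same side as the object.

56.2 cm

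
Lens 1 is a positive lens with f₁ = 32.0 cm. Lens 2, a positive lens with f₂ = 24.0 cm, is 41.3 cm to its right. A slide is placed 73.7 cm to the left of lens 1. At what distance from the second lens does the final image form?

Lens 1: 1/d_i1 = 1/f₁ − 1/d_o1 = 1/(32.0) − 1/(73.7) = 0.01768, so d_i1 = 56.56 cm.
The intermediate image is 56.56 cm to the right of lens 1, which lies 15.26 cm to the right of lens 2 — a virtual object — so d_o2 = −15.26 cm.
Lens 2: 1/d_i2 = 1/f₂ − 1/d_o2 = 1/(24.0) − 1/(-15.26) = 0.1072, so d_i2 = 9.33 cm.
The final image is real, 9.33 cm to the right of lens 2 (overall magnification ≈ -0.47).

9.33 cm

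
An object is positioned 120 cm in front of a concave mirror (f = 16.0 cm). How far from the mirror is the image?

18.5 cm

Mirror equation: 1/q = 1/f − 1/p = 1/(16.00) − 1/(120) = 0.06250 − 0.008333 = 0.05417, so q = 18.5 cm.
The image is real, inverted and reduced, in front of the mirror.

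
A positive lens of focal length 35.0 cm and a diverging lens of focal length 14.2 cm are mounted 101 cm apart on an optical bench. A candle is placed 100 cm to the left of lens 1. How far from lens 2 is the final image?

Lens 1: 1/d_i1 = 1/f₁ − 1/d_o1 = 1/(35.0) − 1/(100) = 0.01857, so d_i1 = 53.85 cm.
The intermediate image is 53.85 cm to the right of lens 1, which is 101 − (53.85) = 47.15 cm to the left of lens 2, so d_o2 = +47.15 cm.
Lens 2 is diverging, so f₂ = −14.2 cm.
Lens 2: 1/d_i2 = 1/f₂ − 1/d_o2 = 1/(-14.2) − 1/(47.15) = -0.09163, so d_i2 = -10.9 cm.
The final image is virtual, 10.9 cm to the left of lens 2 (overall magnification ≈ -0.12).

10.9 cm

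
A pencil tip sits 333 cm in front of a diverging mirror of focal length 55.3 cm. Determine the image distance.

47.4 cm

For a diverging mirror, f = -55.3 cm.
Mirror equation: 1/d_i = 1/f − 1/d_o = 1/(-55.30) − 1/(333) = -0.01808 − 0.003003 = -0.02109, so d_i = -47.4 cm.
The image is virtual, upright and reduced, behind the mirror.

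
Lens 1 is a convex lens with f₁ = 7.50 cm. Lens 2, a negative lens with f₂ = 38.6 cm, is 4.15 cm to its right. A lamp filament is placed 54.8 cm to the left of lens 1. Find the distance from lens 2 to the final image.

Lens 1: 1/d_i1 = 1/f₁ − 1/d_o1 = 1/(7.50) − 1/(54.8) = 0.1151, so d_i1 = 8.689 cm.
The intermediate image is 8.689 cm to the right of lens 1, which lies 4.539 cm to the right of lens 2 — a virtual object — so d_o2 = −4.539 cm.
Lens 2 is diverging, so f₂ = −38.6 cm.
Lens 2: 1/d_i2 = 1/f₂ − 1/d_o2 = 1/(-38.6) − 1/(-4.539) = 0.1944, so d_i2 = 5.14 cm.
The final image is real, 5.14 cm to the right of lens 2 (overall magnification ≈ -0.18).

5.14 cm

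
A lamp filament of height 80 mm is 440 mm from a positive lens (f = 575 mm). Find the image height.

1/d_i = 1/f − 1/d_o = 1/(575.0) − 1/(440) = -0.0005336, so d_i = -1874 mm.
m = −d_i/d_o = +4.259.
|h_i| = |m|·h_o = 4.259 × 80 = 341 mm. The image is virtual, upright and enlarged, on the same side as the object.

341 mm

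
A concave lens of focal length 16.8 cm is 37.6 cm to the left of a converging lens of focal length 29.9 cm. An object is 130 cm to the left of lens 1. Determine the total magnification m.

m = -0.152

f₁ = −16.8 cm (diverging).
Lens 1: 1/d_i1 = 1/(-16.8) − 1/(130) = -0.06722, so d_i1 = -14.88 cm; m₁ = −d_i1/d_o1 = +0.1145.
d_o2 = 37.6 − (-14.88) = 52.48 cm.
Lens 2: 1/d_i2 = 1/(29.9) − 1/(52.48) = 0.01439, so d_i2 = 69.49 cm; m₂ = −d_i2/d_o2 = -1.324.
m = m₁·m₂ = (+0.1145)(-1.324) = -0.152.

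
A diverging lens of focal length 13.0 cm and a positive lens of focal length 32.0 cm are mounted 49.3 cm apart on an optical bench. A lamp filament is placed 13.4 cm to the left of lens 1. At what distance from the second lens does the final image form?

Lens 1 is diverging, so f₁ = −13.0 cm.
Lens 1: 1/d_i1 = 1/f₁ − 1/d_o1 = 1/(-13.0) − 1/(13.4) = -0.1515, so d_i1 = -6.598 cm.
The intermediate image is 6.598 cm to the left of lens 1 (virtual), which is 49.3 − (-6.598) = 55.90 cm to the left of lens 2, so d_o2 = +55.90 cm.
Lens 2: 1/d_i2 = 1/f₂ − 1/d_o2 = 1/(32.0) − 1/(55.90) = 0.01336, so d_i2 = 74.8 cm.
The final image is real, 74.8 cm to the right of lens 2 (overall magnification ≈ -0.66).

74.8 cm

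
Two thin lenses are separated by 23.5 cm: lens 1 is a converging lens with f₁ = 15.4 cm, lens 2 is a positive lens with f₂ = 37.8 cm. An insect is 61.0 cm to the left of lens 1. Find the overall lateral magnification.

m = -0.366

Lens 1: 1/d_i1 = 1/(15.4) − 1/(61.0) = 0.04854, so d_i1 = 20.60 cm; m₁ = −d_i1/d_o1 = -0.3377.
d_o2 = 23.5 − (20.60) = 2.900 cm.
Lens 2: 1/d_i2 = 1/(37.8) − 1/(2.900) = -0.3184, so d_i2 = -3.141 cm; m₂ = −d_i2/d_o2 = +1.083.
m = m₁·m₂ = (-0.3377)(+1.083) = -0.366.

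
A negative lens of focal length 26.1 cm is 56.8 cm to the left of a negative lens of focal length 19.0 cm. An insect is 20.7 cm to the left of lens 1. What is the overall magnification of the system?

m = +0.121

f₁ = −26.1 cm (diverging).
Lens 1: 1/d_i1 = 1/(-26.1) − 1/(20.7) = -0.08662, so d_i1 = -11.54 cm; m₁ = −d_i1/d_o1 = +0.5575.
d_o2 = 56.8 − (-11.54) = 68.34 cm.
f₂ = −19.0 cm (diverging).
Lens 2: 1/d_i2 = 1/(-19.0) − 1/(68.34) = -0.06726, so d_i2 = -14.87 cm; m₂ = −d_i2/d_o2 = +0.2175.
m = m₁·m₂ = (+0.5575)(+0.2175) = +0.121.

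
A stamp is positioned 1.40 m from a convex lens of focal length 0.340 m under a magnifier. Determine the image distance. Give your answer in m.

Thin-lens equation: 1/s_i = 1/f − 1/s_o = 1/(0.3400) − 1/(1.40) = 2.941 − 0.7143 = 2.227, so s_i = 0.449 m.
The image is real, inverted and reduced, on the far side of the lens.

0.449 m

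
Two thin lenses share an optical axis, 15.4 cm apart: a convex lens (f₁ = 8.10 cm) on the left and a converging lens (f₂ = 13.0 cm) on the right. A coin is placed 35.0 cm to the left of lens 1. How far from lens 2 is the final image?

Lens 1: 1/d_i1 = 1/f₁ − 1/d_o1 = 1/(8.10) − 1/(35.0) = 0.09489, so d_i1 = 10.54 cm.
The intermediate image is 10.54 cm to the right of lens 1, which is 15.4 − (10.54) = 4.860 cm to the left of lens 2, so d_o2 = +4.860 cm.
Lens 2: 1/d_i2 = 1/f₂ − 1/d_o2 = 1/(13.0) − 1/(4.860) = -0.1288, so d_i2 = -7.76 cm.
The final image is virtual, 7.76 cm to the left of lens 2 (overall magnification ≈ -0.48).

7.76 cm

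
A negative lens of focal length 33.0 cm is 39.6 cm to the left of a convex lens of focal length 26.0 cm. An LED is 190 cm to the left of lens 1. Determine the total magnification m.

f₁ = −33.0 cm (diverging).
Lens 1: 1/d_i1 = 1/(-33.0) − 1/(190) = -0.03557, so d_i1 = -28.12 cm; m₁ = −d_i1/d_o1 = +0.1480.
d_o2 = 39.6 − (-28.12) = 67.72 cm.
Lens 2: 1/d_i2 = 1/(26.0) − 1/(67.72) = 0.02369, so d_i2 = 42.20 cm; m₂ = −d_i2/d_o2 = -0.6232.
m = m₁·m₂ = (+0.1480)(-0.6232) = -0.0922.

m = -0.0922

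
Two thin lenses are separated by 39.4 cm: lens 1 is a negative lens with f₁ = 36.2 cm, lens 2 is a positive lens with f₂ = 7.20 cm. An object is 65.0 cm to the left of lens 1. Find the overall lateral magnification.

m = -0.0464

f₁ = −36.2 cm (diverging).
Lens 1: 1/d_i1 = 1/(-36.2) − 1/(65.0) = -0.04301, so d_i1 = -23.25 cm; m₁ = −d_i1/d_o1 = +0.3577.
d_o2 = 39.4 − (-23.25) = 62.65 cm.
Lens 2: 1/d_i2 = 1/(7.20) − 1/(62.65) = 0.1229, so d_i2 = 8.135 cm; m₂ = −d_i2/d_o2 = -0.1298.
m = m₁·m₂ = (+0.3577)(-0.1298) = -0.0464.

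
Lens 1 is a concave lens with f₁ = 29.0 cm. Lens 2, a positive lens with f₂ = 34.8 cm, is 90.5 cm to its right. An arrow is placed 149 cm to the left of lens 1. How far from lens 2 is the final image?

49.9 cm

Lens 1 is diverging, so f₁ = −29.0 cm.
Lens 1: 1/d_i1 = 1/f₁ − 1/d_o1 = 1/(-29.0) − 1/(149) = -0.04119, so d_i1 = -24.28 cm.
The intermediate image is 24.28 cm to the left of lens 1 (virtual), which is 90.5 − (-24.28) = 114.8 cm to the left of lens 2, so d_o2 = +114.8 cm.
Lens 2: 1/d_i2 = 1/f₂ − 1/d_o2 = 1/(34.8) − 1/(114.8) = 0.02002, so d_i2 = 49.9 cm.
The final image is real, 49.9 cm to the right of lens 2 (overall magnification ≈ -0.071).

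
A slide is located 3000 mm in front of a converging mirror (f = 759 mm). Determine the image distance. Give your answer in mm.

1020 mm

Mirror equation: 1/q = 1/f − 1/p = 1/(759.0) − 1/(3000) = 0.001318 − 0.0003333 = 0.0009842, so q = 1020 mm.
The image is real, inverted and reduced, in front of the mirror.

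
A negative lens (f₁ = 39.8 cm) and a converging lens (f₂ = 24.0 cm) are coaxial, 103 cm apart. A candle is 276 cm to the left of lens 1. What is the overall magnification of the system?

m = -0.0266

f₁ = −39.8 cm (diverging).
Lens 1: 1/d_i1 = 1/(-39.8) − 1/(276) = -0.02875, so d_i1 = -34.78 cm; m₁ = −d_i1/d_o1 = +0.1260.
d_o2 = 103 − (-34.78) = 137.8 cm.
Lens 2: 1/d_i2 = 1/(24.0) − 1/(137.8) = 0.03441, so d_i2 = 29.06 cm; m₂ = −d_i2/d_o2 = -0.2109.
m = m₁·m₂ = (+0.1260)(-0.2109) = -0.0266.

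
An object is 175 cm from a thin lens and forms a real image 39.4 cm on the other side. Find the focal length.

Real image ⇒ d_i = +39.4 cm.
1/f = 1/d_o + 1/d_i = 1/(175) + 1/(39.4) = 0.03109, so f = 32.2 cm.
Since f is positive, the thin lens is converging.

f = 32.2 cm (converging)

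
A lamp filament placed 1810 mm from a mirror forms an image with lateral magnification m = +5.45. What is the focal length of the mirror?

m = −d_i/d_o ⇒ d_i = −m·d_o = −(+5.45)·(1810) = -9864 mm.
1/f = 1/d_o + 1/d_i = 1/(1810) + 1/(-9864) = 0.0004511, so f = 2220 mm.
Since f is positive, the mirror is concave.

f = 2220 mm (concave)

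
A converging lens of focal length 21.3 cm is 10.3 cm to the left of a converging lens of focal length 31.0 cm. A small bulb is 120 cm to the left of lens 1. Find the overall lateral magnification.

Lens 1: 1/d_i1 = 1/(21.3) − 1/(120) = 0.03862, so d_i1 = 25.90 cm; m₁ = −d_i1/d_o1 = -0.2158.
d_o2 = 10.3 − (25.90) = -15.60 cm (virtual object).
Lens 2: 1/d_i2 = 1/(31.0) − 1/(-15.60) = 0.09636, so d_i2 = 10.38 cm; m₂ = −d_i2/d_o2 = +0.6652.
m = m₁·m₂ = (-0.2158)(+0.6652) = -0.144.

m = -0.144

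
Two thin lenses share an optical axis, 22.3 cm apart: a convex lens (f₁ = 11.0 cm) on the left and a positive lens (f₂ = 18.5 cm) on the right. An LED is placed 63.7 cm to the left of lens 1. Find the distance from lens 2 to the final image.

Lens 1: 1/d_i1 = 1/f₁ − 1/d_o1 = 1/(11.0) − 1/(63.7) = 0.07521, so d_i1 = 13.30 cm.
The intermediate image is 13.30 cm to the right of lens 1, which is 22.3 − (13.30) = 9.000 cm to the left of lens 2, so d_o2 = +9.000 cm.
Lens 2: 1/d_i2 = 1/f₂ − 1/d_o2 = 1/(18.5) − 1/(9.000) = -0.05706, so d_i2 = -17.5 cm.
The final image is virtual, 17.5 cm to the left of lens 2 (overall magnification ≈ -0.41).

17.5 cm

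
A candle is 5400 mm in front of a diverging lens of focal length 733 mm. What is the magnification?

For a diverging lens, f = -733 mm.
1/d_i = 1/f − 1/d_o = 1/(-733.0) − 1/(5400) = -0.001549, so d_i = -645.4 mm.
m = −d_i/d_o = −(-645.4)/(5400) = +0.120.
The image is virtual, upright and reduced, on the same side as the object.

m = +0.120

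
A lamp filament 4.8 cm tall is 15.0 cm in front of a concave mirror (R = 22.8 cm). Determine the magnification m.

f = R/2 = 22.8/2 = 11.40 cm.
1/d_i = 1/f − 1/d_o = 1/(11.40) − 1/(15.0) = 0.02105, so d_i = 47.50 cm.
m = −d_i/d_o = −(47.50)/(15.0) = -3.17.
The image is real, inverted and enlarged, in front of the mirror.

m = -3.17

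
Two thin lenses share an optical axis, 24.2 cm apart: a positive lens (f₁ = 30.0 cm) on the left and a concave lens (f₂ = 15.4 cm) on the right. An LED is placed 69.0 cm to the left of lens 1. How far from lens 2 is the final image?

33.0 cm

Lens 1: 1/d_i1 = 1/f₁ − 1/d_o1 = 1/(30.0) − 1/(69.0) = 0.01884, so d_i1 = 53.08 cm.
The intermediate image is 53.08 cm to the right of lens 1, which lies 28.88 cm to the right of lens 2 — a virtual object — so d_o2 = −28.88 cm.
Lens 2 is diverging, so f₂ = −15.4 cm.
Lens 2: 1/d_i2 = 1/f₂ − 1/d_o2 = 1/(-15.4) − 1/(-28.88) = -0.03031, so d_i2 = -33.0 cm.
The final image is virtual, 33.0 cm to the left of lens 2 (overall magnification ≈ 0.88).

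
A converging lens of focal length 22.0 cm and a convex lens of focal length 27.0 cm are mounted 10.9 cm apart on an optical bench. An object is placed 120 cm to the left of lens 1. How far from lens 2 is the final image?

10.1 cm

Lens 1: 1/d_i1 = 1/f₁ − 1/d_o1 = 1/(22.0) − 1/(120) = 0.03712, so d_i1 = 26.94 cm.
The intermediate image is 26.94 cm to the right of lens 1, which lies 16.04 cm to the right of lens 2 — a virtual object — so d_o2 = −16.04 cm.
Lens 2: 1/d_i2 = 1/f₂ − 1/d_o2 = 1/(27.0) − 1/(-16.04) = 0.09938, so d_i2 = 10.1 cm.
The final image is real, 10.1 cm to the right of lens 2 (overall magnification ≈ -0.14).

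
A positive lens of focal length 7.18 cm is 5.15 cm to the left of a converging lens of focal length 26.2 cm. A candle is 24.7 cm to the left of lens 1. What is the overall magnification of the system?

Lens 1: 1/d_i1 = 1/(7.18) − 1/(24.7) = 0.09879, so d_i1 = 10.12 cm; m₁ = −d_i1/d_o1 = -0.4097.
d_o2 = 5.15 − (10.12) = -4.970 cm (virtual object).
Lens 2: 1/d_i2 = 1/(26.2) − 1/(-4.970) = 0.2394, so d_i2 = 4.178 cm; m₂ = −d_i2/d_o2 = +0.8406.
m = m₁·m₂ = (-0.4097)(+0.8406) = -0.344.

m = -0.344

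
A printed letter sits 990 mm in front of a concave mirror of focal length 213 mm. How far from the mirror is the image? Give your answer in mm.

271 mm

Mirror equation: 1/v = 1/f − 1/u = 1/(213.0) − 1/(990) = 0.004695 − 0.001010 = 0.003685, so v = 271 mm.
The image is real, inverted and reduced, in front of the mirror.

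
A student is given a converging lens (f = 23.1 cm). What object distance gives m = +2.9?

15.1 cm

m = −d_i/d_o ⇒ d_i = −m·d_o.
1/f = 1/d_o + 1/d_i = 1/d_o − 1/(m·d_o) = (1 − 1/m)/d_o, so d_o = f(1 − 1/m) = (23.10)(1 − 1/(+2.9)) = 15.1 cm.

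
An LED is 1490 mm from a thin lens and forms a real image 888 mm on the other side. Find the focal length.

Real image ⇒ d_i = +888 mm.
1/f = 1/d_o + 1/d_i = 1/(1490) + 1/(888) = 0.001797, so f = 556 mm.
Since f is positive, the thin lens is converging.

f = 556 mm (converging)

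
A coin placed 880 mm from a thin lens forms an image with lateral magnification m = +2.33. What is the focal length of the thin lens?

f = 1540 mm (converging)

m = −d_i/d_o ⇒ d_i = −m·d_o = −(+2.33)·(880) = -2050 mm.
1/f = 1/d_o + 1/d_i = 1/(880) + 1/(-2050) = 0.0006486, so f = 1540 mm.
Since f is positive, the thin lens is converging.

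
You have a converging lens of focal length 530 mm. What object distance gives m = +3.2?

364 mm

m = −d_i/d_o ⇒ d_i = −m·d_o.
1/f = 1/d_o + 1/d_i = 1/d_o − 1/(m·d_o) = (1 − 1/m)/d_o, so d_o = f(1 − 1/m) = (530.0)(1 − 1/(+3.2)) = 364 mm.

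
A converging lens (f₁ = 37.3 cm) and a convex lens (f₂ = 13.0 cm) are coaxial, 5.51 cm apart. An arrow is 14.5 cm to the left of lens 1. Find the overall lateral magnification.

Lens 1: 1/d_i1 = 1/(37.3) − 1/(14.5) = -0.04216, so d_i1 = -23.72 cm; m₁ = −d_i1/d_o1 = +1.636.
d_o2 = 5.51 − (-23.72) = 29.23 cm.
Lens 2: 1/d_i2 = 1/(13.0) − 1/(29.23) = 0.04271, so d_i2 = 23.41 cm; m₂ = −d_i2/d_o2 = -0.8010.
m = m₁·m₂ = (+1.636)(-0.8010) = -1.31.

m = -1.31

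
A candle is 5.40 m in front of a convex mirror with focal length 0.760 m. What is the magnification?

m = +0.123

For a convex mirror, f = -0.760 m.
1/d_i = 1/f − 1/d_o = 1/(-0.7600) − 1/(5.40) = -1.501, so d_i = -0.6662 m.
m = −d_i/d_o = −(-0.6662)/(5.40) = +0.123.
The image is virtual, upright and reduced, behind the mirror.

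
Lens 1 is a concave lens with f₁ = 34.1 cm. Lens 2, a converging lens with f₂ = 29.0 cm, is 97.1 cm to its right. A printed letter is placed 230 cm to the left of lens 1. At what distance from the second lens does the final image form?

Lens 1 is diverging, so f₁ = −34.1 cm.
Lens 1: 1/d_i1 = 1/f₁ − 1/d_o1 = 1/(-34.1) − 1/(230) = -0.03367, so d_i1 = -29.70 cm.
The intermediate image is 29.70 cm to the left of lens 1 (virtual), which is 97.1 − (-29.70) = 126.8 cm to the left of lens 2, so d_o2 = +126.8 cm.
Lens 2: 1/d_i2 = 1/f₂ − 1/d_o2 = 1/(29.0) − 1/(126.8) = 0.02660, so d_i2 = 37.6 cm.
The final image is real, 37.6 cm to the right of lens 2 (overall magnification ≈ -0.038).

37.6 cm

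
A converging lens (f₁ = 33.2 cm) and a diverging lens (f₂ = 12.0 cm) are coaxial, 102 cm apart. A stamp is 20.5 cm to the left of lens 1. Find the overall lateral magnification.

Lens 1: 1/d_i1 = 1/(33.2) − 1/(20.5) = -0.01866, so d_i1 = -53.59 cm; m₁ = −d_i1/d_o1 = +2.614.
d_o2 = 102 − (-53.59) = 155.6 cm.
f₂ = −12.0 cm (diverging).
Lens 2: 1/d_i2 = 1/(-12.0) − 1/(155.6) = -0.08976, so d_i2 = -11.14 cm; m₂ = −d_i2/d_o2 = +0.07160.
m = m₁·m₂ = (+2.614)(+0.07160) = +0.187.

m = +0.187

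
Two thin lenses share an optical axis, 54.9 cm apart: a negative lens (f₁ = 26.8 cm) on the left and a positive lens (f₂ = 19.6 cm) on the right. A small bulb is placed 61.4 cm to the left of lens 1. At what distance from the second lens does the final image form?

Lens 1 is diverging, so f₁ = −26.8 cm.
Lens 1: 1/d_i1 = 1/f₁ − 1/d_o1 = 1/(-26.8) − 1/(61.4) = -0.05360, so d_i1 = -18.66 cm.
The intermediate image is 18.66 cm to the left of lens 1 (virtual), which is 54.9 − (-18.66) = 73.56 cm to the left of lens 2, so d_o2 = +73.56 cm.
Lens 2: 1/d_i2 = 1/f₂ − 1/d_o2 = 1/(19.6) − 1/(73.56) = 0.03743, so d_i2 = 26.7 cm.
The final image is real, 26.7 cm to the right of lens 2 (overall magnification ≈ -0.11).

26.7 cm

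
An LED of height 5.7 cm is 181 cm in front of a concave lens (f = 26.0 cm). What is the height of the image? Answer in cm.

0.716 cm

For a concave lens, f = -26.0 cm.
1/d_i = 1/f − 1/d_o = 1/(-26.00) − 1/(181) = -0.04399, so d_i = -22.73 cm.
m = −d_i/d_o = +0.1256.
|h_i| = |m|·h_o = 0.1256 × 5.7 = 0.716 cm. The image is virtual, upright and reduced, on the same side as the object.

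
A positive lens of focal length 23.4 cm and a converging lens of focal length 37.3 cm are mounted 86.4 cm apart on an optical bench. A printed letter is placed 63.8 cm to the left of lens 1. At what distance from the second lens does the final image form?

152 cm

Lens 1: 1/d_i1 = 1/f₁ − 1/d_o1 = 1/(23.4) − 1/(63.8) = 0.02706, so d_i1 = 36.95 cm.
The intermediate image is 36.95 cm to the right of lens 1, which is 86.4 − (36.95) = 49.45 cm to the left of lens 2, so d_o2 = +49.45 cm.
Lens 2: 1/d_i2 = 1/f₂ − 1/d_o2 = 1/(37.3) − 1/(49.45) = 0.006587, so d_i2 = 152 cm.
The final image is real, 152 cm to the right of lens 2 (overall magnification ≈ 1.8).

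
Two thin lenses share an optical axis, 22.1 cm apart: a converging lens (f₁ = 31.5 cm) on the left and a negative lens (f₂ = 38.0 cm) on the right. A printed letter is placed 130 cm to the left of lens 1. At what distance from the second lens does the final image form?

Lens 1: 1/d_i1 = 1/f₁ − 1/d_o1 = 1/(31.5) − 1/(130) = 0.02405, so d_i1 = 41.57 cm.
The intermediate image is 41.57 cm to the right of lens 1, which lies 19.47 cm to the right of lens 2 — a virtual object — so d_o2 = −19.47 cm.
Lens 2 is diverging, so f₂ = −38.0 cm.
Lens 2: 1/d_i2 = 1/f₂ − 1/d_o2 = 1/(-38.0) − 1/(-19.47) = 0.02505, so d_i2 = 39.9 cm.
The final image is real, 39.9 cm to the right of lens 2 (overall magnification ≈ -0.66).

39.9 cm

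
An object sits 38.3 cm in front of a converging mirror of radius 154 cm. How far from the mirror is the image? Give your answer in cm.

76.2 cm

f = R/2 = 154/2 = 77.00 cm.
Mirror equation: 1/d_i = 1/f − 1/d_o = 1/(77.00) − 1/(38.3) = 0.01299 − 0.02611 = -0.01312, so d_i = -76.2 cm.
The image is virtual, upright and enlarged, behind the mirror.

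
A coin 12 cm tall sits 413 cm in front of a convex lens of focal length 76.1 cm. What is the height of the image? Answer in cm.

2.71 cm

1/d_i = 1/f − 1/d_o = 1/(76.10) − 1/(413) = 0.01072, so d_i = 93.29 cm.
m = −d_i/d_o = -0.2259.
|h_i| = |m|·h_o = 0.2259 × 12 = 2.71 cm. The image is real, inverted and reduced, on the far side of the lens.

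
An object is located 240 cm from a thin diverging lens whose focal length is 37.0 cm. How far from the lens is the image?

For a diverging lens, f = -37.0 cm.
Lens equation: 1/q = 1/f − 1/p = 1/(-37.00) − 1/(240) = -0.02703 − 0.004167 = -0.03119, so q = -32.1 cm.
The image is virtual, upright and reduced, on the same side as the object.

32.1 cm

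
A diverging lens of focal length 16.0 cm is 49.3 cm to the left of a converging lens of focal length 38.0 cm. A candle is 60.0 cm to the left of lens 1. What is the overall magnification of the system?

f₁ = −16.0 cm (diverging).
Lens 1: 1/d_i1 = 1/(-16.0) − 1/(60.0) = -0.07917, so d_i1 = -12.63 cm; m₁ = −d_i1/d_o1 = +0.2105.
d_o2 = 49.3 − (-12.63) = 61.93 cm.
Lens 2: 1/d_i2 = 1/(38.0) − 1/(61.93) = 0.01017, so d_i2 = 98.34 cm; m₂ = −d_i2/d_o2 = -1.588.
m = m₁·m₂ = (+0.2105)(-1.588) = -0.334.

m = -0.334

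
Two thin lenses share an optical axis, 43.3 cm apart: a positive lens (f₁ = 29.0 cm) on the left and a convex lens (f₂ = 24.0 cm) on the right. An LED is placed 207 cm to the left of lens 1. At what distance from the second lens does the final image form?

15.9 cm

Lens 1: 1/d_i1 = 1/f₁ − 1/d_o1 = 1/(29.0) − 1/(207) = 0.02965, so d_i1 = 33.72 cm.
The intermediate image is 33.72 cm to the right of lens 1, which is 43.3 − (33.72) = 9.580 cm to the left of lens 2, so d_o2 = +9.580 cm.
Lens 2: 1/d_i2 = 1/f₂ − 1/d_o2 = 1/(24.0) − 1/(9.580) = -0.06272, so d_i2 = -15.9 cm.
The final image is virtual, 15.9 cm to the left of lens 2 (overall magnification ≈ -0.27).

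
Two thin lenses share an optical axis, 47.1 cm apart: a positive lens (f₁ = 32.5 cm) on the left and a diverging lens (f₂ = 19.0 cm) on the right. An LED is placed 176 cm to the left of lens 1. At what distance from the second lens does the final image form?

Lens 1: 1/d_i1 = 1/f₁ − 1/d_o1 = 1/(32.5) − 1/(176) = 0.02509, so d_i1 = 39.86 cm.
The intermediate image is 39.86 cm to the right of lens 1, which is 47.1 − (39.86) = 7.240 cm to the left of lens 2, so d_o2 = +7.240 cm.
Lens 2 is diverging, so f₂ = −19.0 cm.
Lens 2: 1/d_i2 = 1/f₂ − 1/d_o2 = 1/(-19.0) − 1/(7.240) = -0.1908, so d_i2 = -5.24 cm.
The final image is virtual, 5.24 cm to the left of lens 2 (overall magnification ≈ -0.16).

5.24 cm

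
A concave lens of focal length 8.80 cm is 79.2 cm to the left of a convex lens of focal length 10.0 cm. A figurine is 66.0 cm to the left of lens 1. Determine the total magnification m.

f₁ = −8.80 cm (diverging).
Lens 1: 1/d_i1 = 1/(-8.80) − 1/(66.0) = -0.1288, so d_i1 = -7.765 cm; m₁ = −d_i1/d_o1 = +0.1177.
d_o2 = 79.2 − (-7.765) = 86.97 cm.
Lens 2: 1/d_i2 = 1/(10.0) − 1/(86.97) = 0.08850, so d_i2 = 11.30 cm; m₂ = −d_i2/d_o2 = -0.1299.
m = m₁·m₂ = (+0.1177)(-0.1299) = -0.0153.

m = -0.0153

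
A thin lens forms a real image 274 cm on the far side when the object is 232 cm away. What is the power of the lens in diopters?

d_i = +274 cm.
1/f = 1/d_o + 1/d_i = 1/(232) + 1/(274) = 0.007960 cm⁻¹.
f = 125.6 cm = 1.256 m, so P = 1/f = +0.796 D.

P = +0.796 D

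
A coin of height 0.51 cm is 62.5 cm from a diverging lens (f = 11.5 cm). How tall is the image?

For a diverging lens, f = -11.5 cm.
1/d_i = 1/f − 1/d_o = 1/(-11.50) − 1/(62.5) = -0.1030, so d_i = -9.713 cm.
m = −d_i/d_o = +0.1554.
|h_i| = |m|·h_o = 0.1554 × 0.51 = 0.0793 cm. The image is virtual, upright and reduced, on the same side as the object.

0.0793 cm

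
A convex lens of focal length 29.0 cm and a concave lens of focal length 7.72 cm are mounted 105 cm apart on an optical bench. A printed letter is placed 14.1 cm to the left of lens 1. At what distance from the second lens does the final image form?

7.29 cm

Lens 1: 1/d_i1 = 1/f₁ − 1/d_o1 = 1/(29.0) − 1/(14.1) = -0.03644, so d_i1 = -27.44 cm.
The intermediate image is 27.44 cm to the left of lens 1 (virtual), which is 105 − (-27.44) = 132.4 cm to the left of lens 2, so d_o2 = +132.4 cm.
Lens 2 is diverging, so f₂ = −7.72 cm.
Lens 2: 1/d_i2 = 1/f₂ − 1/d_o2 = 1/(-7.72) − 1/(132.4) = -0.1371, so d_i2 = -7.29 cm.
The final image is virtual, 7.29 cm to the left of lens 2 (overall magnification ≈ 0.11).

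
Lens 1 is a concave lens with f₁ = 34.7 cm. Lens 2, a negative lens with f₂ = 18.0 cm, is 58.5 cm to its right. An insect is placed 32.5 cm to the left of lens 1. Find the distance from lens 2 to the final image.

14.5 cm

Lens 1 is diverging, so f₁ = −34.7 cm.
Lens 1: 1/d_i1 = 1/f₁ − 1/d_o1 = 1/(-34.7) − 1/(32.5) = -0.05959, so d_i1 = -16.78 cm.
The intermediate image is 16.78 cm to the left of lens 1 (virtual), which is 58.5 − (-16.78) = 75.28 cm to the left of lens 2, so d_o2 = +75.28 cm.
Lens 2 is diverging, so f₂ = −18.0 cm.
Lens 2: 1/d_i2 = 1/f₂ − 1/d_o2 = 1/(-18.0) − 1/(75.28) = -0.06884, so d_i2 = -14.5 cm.
The final image is virtual, 14.5 cm to the left of lens 2 (overall magnification ≈ 0.100).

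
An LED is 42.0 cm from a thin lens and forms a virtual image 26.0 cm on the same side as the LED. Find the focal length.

Virtual image ⇒ d_i = −26.0 cm.
1/f = 1/d_o + 1/d_i = 1/(42.0) + 1/(-26.0) = -0.01465, so f = -68.2 cm.
Since f is negative, the thin lens is diverging.

f = -68.2 cm (diverging)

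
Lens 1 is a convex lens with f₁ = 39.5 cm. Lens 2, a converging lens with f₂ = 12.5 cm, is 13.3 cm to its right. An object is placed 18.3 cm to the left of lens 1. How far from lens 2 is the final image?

17.0 cm

Lens 1: 1/d_i1 = 1/f₁ − 1/d_o1 = 1/(39.5) − 1/(18.3) = -0.02933, so d_i1 = -34.10 cm.
The intermediate image is 34.10 cm to the left of lens 1 (virtual), which is 13.3 − (-34.10) = 47.40 cm to the left of lens 2, so d_o2 = +47.40 cm.
Lens 2: 1/d_i2 = 1/f₂ − 1/d_o2 = 1/(12.5) − 1/(47.40) = 0.05890, so d_i2 = 17.0 cm.
The final image is real, 17.0 cm to the right of lens 2 (overall magnification ≈ -0.67).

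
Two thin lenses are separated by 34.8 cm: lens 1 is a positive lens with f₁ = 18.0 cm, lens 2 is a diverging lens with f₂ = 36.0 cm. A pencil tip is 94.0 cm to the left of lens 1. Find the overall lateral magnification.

Lens 1: 1/d_i1 = 1/(18.0) − 1/(94.0) = 0.04492, so d_i1 = 22.26 cm; m₁ = −d_i1/d_o1 = -0.2368.
d_o2 = 34.8 − (22.26) = 12.54 cm.
f₂ = −36.0 cm (diverging).
Lens 2: 1/d_i2 = 1/(-36.0) − 1/(12.54) = -0.1075, so d_i2 = -9.300 cm; m₂ = −d_i2/d_o2 = +0.7417.
m = m₁·m₂ = (-0.2368)(+0.7417) = -0.176.

m = -0.176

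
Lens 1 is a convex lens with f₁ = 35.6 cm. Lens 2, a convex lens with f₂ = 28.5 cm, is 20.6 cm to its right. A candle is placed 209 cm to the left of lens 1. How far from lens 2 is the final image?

Lens 1: 1/d_i1 = 1/f₁ − 1/d_o1 = 1/(35.6) − 1/(209) = 0.02331, so d_i1 = 42.91 cm.
The intermediate image is 42.91 cm to the right of lens 1, which lies 22.31 cm to the right of lens 2 — a virtual object — so d_o2 = −22.31 cm.
Lens 2: 1/d_i2 = 1/f₂ − 1/d_o2 = 1/(28.5) − 1/(-22.31) = 0.07991, so d_i2 = 12.5 cm.
The final image is real, 12.5 cm to the right of lens 2 (overall magnification ≈ -0.12).

12.5 cm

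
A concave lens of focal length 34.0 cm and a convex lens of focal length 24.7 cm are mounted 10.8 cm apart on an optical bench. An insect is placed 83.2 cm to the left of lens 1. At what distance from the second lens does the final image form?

Lens 1 is diverging, so f₁ = −34.0 cm.
Lens 1: 1/d_i1 = 1/f₁ − 1/d_o1 = 1/(-34.0) − 1/(83.2) = -0.04143, so d_i1 = -24.14 cm.
The intermediate image is 24.14 cm to the left of lens 1 (virtual), which is 10.8 − (-24.14) = 34.94 cm to the left of lens 2, so d_o2 = +34.94 cm.
Lens 2: 1/d_i2 = 1/f₂ − 1/d_o2 = 1/(24.7) − 1/(34.94) = 0.01187, so d_i2 = 84.3 cm.
The final image is real, 84.3 cm to the right of lens 2 (overall magnification ≈ -0.70).

84.3 cm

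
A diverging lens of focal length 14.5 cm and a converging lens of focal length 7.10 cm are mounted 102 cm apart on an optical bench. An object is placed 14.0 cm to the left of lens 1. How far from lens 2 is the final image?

7.59 cm

Lens 1 is diverging, so f₁ = −14.5 cm.
Lens 1: 1/d_i1 = 1/f₁ − 1/d_o1 = 1/(-14.5) − 1/(14.0) = -0.1404, so d_i1 = -7.123 cm.
The intermediate image is 7.123 cm to the left of lens 1 (virtual), which is 102 − (-7.123) = 109.1 cm to the left of lens 2, so d_o2 = +109.1 cm.
Lens 2: 1/d_i2 = 1/f₂ − 1/d_o2 = 1/(7.10) − 1/(109.1) = 0.1317, so d_i2 = 7.59 cm.
The final image is real, 7.59 cm to the right of lens 2 (overall magnification ≈ -0.035).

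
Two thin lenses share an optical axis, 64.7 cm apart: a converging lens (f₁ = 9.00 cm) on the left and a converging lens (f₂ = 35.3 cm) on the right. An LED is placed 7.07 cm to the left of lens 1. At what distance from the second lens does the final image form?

Lens 1: 1/d_i1 = 1/f₁ − 1/d_o1 = 1/(9.00) − 1/(7.07) = -0.03033, so d_i1 = -32.97 cm.
The intermediate image is 32.97 cm to the left of lens 1 (virtual), which is 64.7 − (-32.97) = 97.67 cm to the left of lens 2, so d_o2 = +97.67 cm.
Lens 2: 1/d_i2 = 1/f₂ − 1/d_o2 = 1/(35.3) − 1/(97.67) = 0.01809, so d_i2 = 55.3 cm.
The final image is real, 55.3 cm to the right of lens 2 (overall magnification ≈ -2.6).

55.3 cm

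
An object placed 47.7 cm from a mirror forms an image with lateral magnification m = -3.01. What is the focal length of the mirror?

m = −d_i/d_o ⇒ d_i = −m·d_o = −(-3.01)·(47.7) = 143.6 cm.
1/f = 1/d_o + 1/d_i = 1/(47.7) + 1/(143.6) = 0.02793, so f = 35.8 cm.
Since f is positive, the mirror is concave.

f = 35.8 cm (concave)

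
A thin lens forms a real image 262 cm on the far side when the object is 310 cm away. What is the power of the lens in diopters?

d_i = +262 cm.
1/f = 1/d_o + 1/d_i = 1/(310) + 1/(262) = 0.007043 cm⁻¹.
f = 142.0 cm = 1.420 m, so P = 1/f = +0.704 D.

P = +0.704 D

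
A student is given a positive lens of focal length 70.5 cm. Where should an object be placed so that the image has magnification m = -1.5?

117 cm

m = −d_i/d_o ⇒ d_i = −m·d_o.
1/f = 1/d_o + 1/d_i = 1/d_o − 1/(m·d_o) = (1 − 1/m)/d_o, so d_o = f(1 − 1/m) = (70.50)(1 − 1/(-1.5)) = 117 cm.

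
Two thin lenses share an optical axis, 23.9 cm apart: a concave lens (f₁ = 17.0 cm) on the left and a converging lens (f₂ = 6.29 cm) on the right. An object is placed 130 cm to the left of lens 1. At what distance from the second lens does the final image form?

7.50 cm

Lens 1 is diverging, so f₁ = −17.0 cm.
Lens 1: 1/d_i1 = 1/f₁ − 1/d_o1 = 1/(-17.0) − 1/(130) = -0.06652, so d_i1 = -15.03 cm.
The intermediate image is 15.03 cm to the left of lens 1 (virtual), which is 23.9 − (-15.03) = 38.93 cm to the left of lens 2, so d_o2 = +38.93 cm.
Lens 2: 1/d_i2 = 1/f₂ − 1/d_o2 = 1/(6.29) − 1/(38.93) = 0.1333, so d_i2 = 7.50 cm.
The final image is real, 7.50 cm to the right of lens 2 (overall magnification ≈ -0.022).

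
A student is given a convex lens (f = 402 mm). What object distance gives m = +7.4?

m = −d_i/d_o ⇒ d_i = −m·d_o.
1/f = 1/d_o + 1/d_i = 1/d_o − 1/(m·d_o) = (1 − 1/m)/d_o, so d_o = f(1 − 1/m) = (402.0)(1 − 1/(+7.4)) = 348 mm.

348 mm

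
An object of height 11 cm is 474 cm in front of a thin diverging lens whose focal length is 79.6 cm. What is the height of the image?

For a diverging lens, f = -79.6 cm.
1/d_i = 1/f − 1/d_o = 1/(-79.60) − 1/(474) = -0.01467, so d_i = -68.15 cm.
m = −d_i/d_o = +0.1438.
|h_i| = |m|·h_o = 0.1438 × 11 = 1.58 cm. The image is virtual, upright and reduced, on the same side as the object.

1.58 cm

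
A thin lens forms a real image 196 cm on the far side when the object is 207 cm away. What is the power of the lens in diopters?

d_i = +196 cm.
1/f = 1/d_o + 1/d_i = 1/(207) + 1/(196) = 0.009933 cm⁻¹.
f = 100.7 cm = 1.007 m, so P = 1/f = +0.993 D.

P = +0.993 D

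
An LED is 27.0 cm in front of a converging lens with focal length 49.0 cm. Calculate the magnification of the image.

1/d_i = 1/f − 1/d_o = 1/(49.00) − 1/(27.0) = -0.01663, so d_i = -60.14 cm.
m = −d_i/d_o = −(-60.14)/(27.0) = +2.23.
The image is virtual, upright and enlarged, on the same side as the object.

m = +2.23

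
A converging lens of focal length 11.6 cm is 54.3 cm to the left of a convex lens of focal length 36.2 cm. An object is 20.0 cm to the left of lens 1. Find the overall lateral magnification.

m = -5.25

Lens 1: 1/d_i1 = 1/(11.6) − 1/(20.0) = 0.03621, so d_i1 = 27.62 cm; m₁ = −d_i1/d_o1 = -1.381.
d_o2 = 54.3 − (27.62) = 26.68 cm.
Lens 2: 1/d_i2 = 1/(36.2) − 1/(26.68) = -0.009857, so d_i2 = -101.5 cm; m₂ = −d_i2/d_o2 = +3.803.
m = m₁·m₂ = (-1.381)(+3.803) = -5.25.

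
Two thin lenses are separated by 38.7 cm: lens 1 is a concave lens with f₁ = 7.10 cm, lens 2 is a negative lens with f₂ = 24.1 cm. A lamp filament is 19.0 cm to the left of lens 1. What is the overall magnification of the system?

f₁ = −7.10 cm (diverging).
Lens 1: 1/d_i1 = 1/(-7.10) − 1/(19.0) = -0.1935, so d_i1 = -5.169 cm; m₁ = −d_i1/d_o1 = +0.2721.
d_o2 = 38.7 − (-5.169) = 43.87 cm.
f₂ = −24.1 cm (diverging).
Lens 2: 1/d_i2 = 1/(-24.1) − 1/(43.87) = -0.06429, so d_i2 = -15.55 cm; m₂ = −d_i2/d_o2 = +0.3546.
m = m₁·m₂ = (+0.2721)(+0.3546) = +0.0965.

m = +0.0965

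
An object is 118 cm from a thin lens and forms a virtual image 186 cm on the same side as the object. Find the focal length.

Virtual image ⇒ d_i = −186 cm.
1/f = 1/d_o + 1/d_i = 1/(118) + 1/(-186) = 0.003098, so f = 323 cm.
Since f is positive, the thin lens is converging.

f = 323 cm (converging)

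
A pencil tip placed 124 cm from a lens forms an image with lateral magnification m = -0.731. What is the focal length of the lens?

m = −d_i/d_o ⇒ d_i = −m·d_o = −(-0.731)·(124) = 90.64 cm.
1/f = 1/d_o + 1/d_i = 1/(124) + 1/(90.64) = 0.01910, so f = 52.4 cm.
Since f is positive, the lens is converging.

f = 52.4 cm (converging)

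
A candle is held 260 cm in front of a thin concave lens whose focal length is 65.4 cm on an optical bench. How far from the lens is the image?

For a concave lens, f = -65.4 cm.
Lens equation: 1/v = 1/f − 1/u = 1/(-65.40) − 1/(260) = -0.01529 − 0.003846 = -0.01914, so v = -52.3 cm.
The image is virtual, upright and reduced, on the same side as the object.

52.3 cm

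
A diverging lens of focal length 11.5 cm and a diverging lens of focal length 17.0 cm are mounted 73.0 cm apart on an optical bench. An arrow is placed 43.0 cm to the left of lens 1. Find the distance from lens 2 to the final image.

Lens 1 is diverging, so f₁ = −11.5 cm.
Lens 1: 1/d_i1 = 1/f₁ − 1/d_o1 = 1/(-11.5) − 1/(43.0) = -0.1102, so d_i1 = -9.073 cm.
The intermediate image is 9.073 cm to the left of lens 1 (virtual), which is 73.0 − (-9.073) = 82.07 cm to the left of lens 2, so d_o2 = +82.07 cm.
Lens 2 is diverging, so f₂ = −17.0 cm.
Lens 2: 1/d_i2 = 1/f₂ − 1/d_o2 = 1/(-17.0) − 1/(82.07) = -0.07101, so d_i2 = -14.1 cm.
The final image is virtual, 14.1 cm to the left of lens 2 (overall magnification ≈ 0.036).

14.1 cm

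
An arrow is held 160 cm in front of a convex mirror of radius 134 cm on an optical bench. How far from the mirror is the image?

47.2 cm

f = R/2 = 134/2 = 67.00 cm; for a convex mirror, f = -67.00 cm.
Mirror equation: 1/s_i = 1/f − 1/s_o = 1/(-67.00) − 1/(160) = -0.01493 − 0.006250 = -0.02118, so s_i = -47.2 cm.
The image is virtual, upright and reduced, behind the mirror.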